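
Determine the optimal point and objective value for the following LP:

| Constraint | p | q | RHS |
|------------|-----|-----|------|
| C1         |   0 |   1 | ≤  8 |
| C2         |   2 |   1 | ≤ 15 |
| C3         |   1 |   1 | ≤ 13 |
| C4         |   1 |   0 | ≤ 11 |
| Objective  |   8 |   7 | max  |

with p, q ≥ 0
Each vertex is the intersection of two constraint boundaries that also satisfies all remaining constraints:
  p = 0 and q = 0 → (0, 0)
  2p + q = 15 and q = 0 → (7.5, 0)
  q = 8 and 2p + q = 15 → (3.5, 8)
  q = 8 and p = 0 → (0, 8)

Evaluating z = 8p + 7q at each vertex:
  (0, 0): z = 0
  (7.5, 0): z = 60
  (3.5, 8): z = 84
  (0, 8): z = 56

The maximum is at (3.5, 8) with z = 84.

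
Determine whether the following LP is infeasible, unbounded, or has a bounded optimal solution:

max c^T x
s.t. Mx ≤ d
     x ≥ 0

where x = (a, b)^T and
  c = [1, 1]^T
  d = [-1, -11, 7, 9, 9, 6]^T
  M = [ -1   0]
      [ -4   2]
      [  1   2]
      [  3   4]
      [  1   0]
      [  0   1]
The point (3, 0) satisfies every constraint, so the LP is feasible; the constraints give a ≤ 9 and b ≤ 6, which with a, b ≥ 0 keep the feasible region inside a bounded box. A feasible, bounded LP attains a finite optimum at a vertex.

Evaluating z = a + b at each vertex:
  (2.75, 0): z = 2.75
  (3, 0): z = 3
  (2.818, 0.1364): z = 2.955

Feasible with finite optimum z* = 3 at (3, 0).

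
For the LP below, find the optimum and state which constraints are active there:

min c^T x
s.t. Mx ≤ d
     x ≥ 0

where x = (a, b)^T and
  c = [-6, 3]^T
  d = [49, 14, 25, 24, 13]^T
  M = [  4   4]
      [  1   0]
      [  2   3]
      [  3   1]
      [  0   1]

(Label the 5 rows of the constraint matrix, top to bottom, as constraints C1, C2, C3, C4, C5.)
Optimal: a = 8, b = 0
Slack at optimum:
  C1: slack = 17
  C2: slack = 6
  C3: slack = 9
  C4: slack = 0 (binding)
  C5: slack = 13
  a ≥ 0: a = 8
  b ≥ 0: b = 0 (binding)
Binding constraints: C4, b ≥ 0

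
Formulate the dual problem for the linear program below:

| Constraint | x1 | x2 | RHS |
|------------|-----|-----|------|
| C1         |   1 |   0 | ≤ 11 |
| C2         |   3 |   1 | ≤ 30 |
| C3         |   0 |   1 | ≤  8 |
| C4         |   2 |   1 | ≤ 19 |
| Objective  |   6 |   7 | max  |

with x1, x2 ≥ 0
Minimize: z = 11y1 + 30y2 + 8y3 + 19y4

Subject to:
  C1: -y1 - 3y2 - 2y4 ≤ -6
  C2: -y2 - y3 - y4 ≤ -7
  y1, y2, y3, y4 ≥ 0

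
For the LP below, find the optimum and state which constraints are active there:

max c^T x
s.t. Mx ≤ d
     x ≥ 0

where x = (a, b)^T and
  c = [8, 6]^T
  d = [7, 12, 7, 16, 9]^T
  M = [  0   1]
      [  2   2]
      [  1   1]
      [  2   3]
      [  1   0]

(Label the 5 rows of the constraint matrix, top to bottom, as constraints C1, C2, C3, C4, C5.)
Optimal: a = 6, b = 0
Binding: C2, b ≥ 0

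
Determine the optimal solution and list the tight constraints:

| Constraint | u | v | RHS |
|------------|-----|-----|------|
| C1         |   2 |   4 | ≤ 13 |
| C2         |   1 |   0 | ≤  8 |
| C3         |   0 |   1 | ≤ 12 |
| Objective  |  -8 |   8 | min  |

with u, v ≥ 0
Optimal: u = 6.5, v = 0
Slack at optimum:
  C1: slack = 0 (binding)
  C2: slack = 1.5
  C3: slack = 12
  u ≥ 0: u = 6.5
  v ≥ 0: v = 0 (binding)
Binding constraints: C1, v ≥ 0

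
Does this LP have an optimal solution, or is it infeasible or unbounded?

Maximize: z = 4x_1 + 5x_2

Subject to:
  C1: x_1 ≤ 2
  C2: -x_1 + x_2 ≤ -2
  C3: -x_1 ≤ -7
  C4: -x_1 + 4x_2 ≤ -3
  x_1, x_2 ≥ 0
C1 requires x_1 ≤ 2, while C3 (-x_1 ≤ -7) is equivalent to x_1 ≥ 7. Together they would need 7 ≤ x_1 ≤ 2, which is impossible since 7 > 2. No point satisfies all constraints.

Infeasible — the constraint set is empty.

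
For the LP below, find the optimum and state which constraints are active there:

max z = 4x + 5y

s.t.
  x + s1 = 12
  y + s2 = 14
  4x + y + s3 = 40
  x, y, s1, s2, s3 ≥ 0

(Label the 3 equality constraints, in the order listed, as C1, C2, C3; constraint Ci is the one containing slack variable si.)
Optimal: x = 6.5, y = 14
Slack at optimum:
  C1: slack = 5.5
  C2: slack = 0 (binding)
  C3: slack = 0 (binding)
  x ≥ 0: x = 6.5
  y ≥ 0: y = 14
Binding constraints: C2, C3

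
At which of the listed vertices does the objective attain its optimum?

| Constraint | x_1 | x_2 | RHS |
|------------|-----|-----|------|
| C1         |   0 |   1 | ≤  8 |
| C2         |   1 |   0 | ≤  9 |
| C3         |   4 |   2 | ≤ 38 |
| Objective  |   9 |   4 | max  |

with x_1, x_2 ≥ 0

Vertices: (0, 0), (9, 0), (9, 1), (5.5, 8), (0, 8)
Evaluating z = 9x_1 + 4x_2 at each vertex:
  (0, 0): z = 0
  (9, 0): z = 81
  (9, 1): z = 85
  (5.5, 8): z = 81.5
  (0, 8): z = 32

The largest value is z = 85, attained at (9, 1).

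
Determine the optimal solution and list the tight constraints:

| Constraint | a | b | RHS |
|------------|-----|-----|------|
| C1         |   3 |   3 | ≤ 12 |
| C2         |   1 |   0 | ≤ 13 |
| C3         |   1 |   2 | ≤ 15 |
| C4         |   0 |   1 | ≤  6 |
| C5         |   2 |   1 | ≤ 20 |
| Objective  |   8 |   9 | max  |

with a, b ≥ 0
Optimal: a = 0, b = 4
Slack at optimum:
  C1: slack = 0 (binding)
  C2: slack = 13
  C3: slack = 7
  C4: slack = 2
  C5: slack = 16
  a ≥ 0: a = 0 (binding)
  b ≥ 0: b = 4
Binding constraints: C1, a ≥ 0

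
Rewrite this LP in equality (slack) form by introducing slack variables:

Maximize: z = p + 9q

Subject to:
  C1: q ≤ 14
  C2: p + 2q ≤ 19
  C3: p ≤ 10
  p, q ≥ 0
max z = p + 9q

s.t.
  q + s1 = 14
  p + 2q + s2 = 19
  p + s3 = 10
  p, q, s1, s2, s3 ≥ 0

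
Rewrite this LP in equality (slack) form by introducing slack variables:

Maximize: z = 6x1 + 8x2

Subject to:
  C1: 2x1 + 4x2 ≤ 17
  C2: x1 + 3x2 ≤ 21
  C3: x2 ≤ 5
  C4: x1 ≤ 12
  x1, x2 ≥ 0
max z = 6x1 + 8x2

s.t.
  2x1 + 4x2 + s1 = 17
  x1 + 3x2 + s2 = 21
  x2 + s3 = 5
  x1 + s4 = 12
  x1, x2, s1, s2, s3, s4 ≥ 0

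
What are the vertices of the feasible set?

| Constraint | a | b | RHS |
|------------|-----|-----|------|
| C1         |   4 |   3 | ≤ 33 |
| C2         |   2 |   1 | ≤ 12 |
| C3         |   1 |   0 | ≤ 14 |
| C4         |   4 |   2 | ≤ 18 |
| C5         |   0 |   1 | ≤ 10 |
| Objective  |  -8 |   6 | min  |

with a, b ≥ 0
Each vertex is the intersection of two constraint boundaries that also satisfies all remaining constraints:
  a = 0 and b = 0 → (0, 0)
  4a + 2b = 18 and b = 0 → (4.5, 0)
  4a + 2b = 18 and a = 0 → (0, 9)

Vertices: (0, 0), (4.5, 0), (0, 9)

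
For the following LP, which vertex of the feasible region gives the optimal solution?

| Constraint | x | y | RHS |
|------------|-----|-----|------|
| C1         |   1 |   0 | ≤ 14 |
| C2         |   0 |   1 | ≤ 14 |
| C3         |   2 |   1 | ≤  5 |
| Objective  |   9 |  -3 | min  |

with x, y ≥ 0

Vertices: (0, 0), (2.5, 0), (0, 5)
(0, 5) with z = -15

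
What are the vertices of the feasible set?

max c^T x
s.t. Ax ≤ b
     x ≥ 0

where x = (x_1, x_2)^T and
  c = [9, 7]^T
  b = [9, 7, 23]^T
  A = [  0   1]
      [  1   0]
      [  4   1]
Each vertex is the intersection of two constraint boundaries that also satisfies all remaining constraints:
  x_1 = 0 and x_2 = 0 → (0, 0)
  4x_1 + x_2 = 23 and x_2 = 0 → (5.75, 0)
  x_2 = 9 and 4x_1 + x_2 = 23 → (3.5, 9)
  x_2 = 9 and x_1 = 0 → (0, 9)

Vertices: (0, 0), (5.75, 0), (3.5, 9), (0, 9)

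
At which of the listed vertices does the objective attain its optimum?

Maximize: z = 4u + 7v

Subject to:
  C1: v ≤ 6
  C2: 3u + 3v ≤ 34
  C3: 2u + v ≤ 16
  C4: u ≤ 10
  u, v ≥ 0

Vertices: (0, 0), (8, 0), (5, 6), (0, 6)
(5, 6) with z = 62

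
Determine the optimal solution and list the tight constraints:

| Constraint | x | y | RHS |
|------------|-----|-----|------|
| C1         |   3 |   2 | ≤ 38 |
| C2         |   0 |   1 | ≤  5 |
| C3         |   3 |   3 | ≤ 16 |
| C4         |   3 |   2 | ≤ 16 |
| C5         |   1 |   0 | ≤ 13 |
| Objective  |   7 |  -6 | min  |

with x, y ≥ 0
Optimal: x = 0, y = 5
Slack at optimum:
  C1: slack = 28
  C2: slack = 0 (binding)
  C3: slack = 1
  C4: slack = 6
  C5: slack = 13
  x ≥ 0: x = 0 (binding)
  y ≥ 0: y = 5
Binding constraints: C2, x ≥ 0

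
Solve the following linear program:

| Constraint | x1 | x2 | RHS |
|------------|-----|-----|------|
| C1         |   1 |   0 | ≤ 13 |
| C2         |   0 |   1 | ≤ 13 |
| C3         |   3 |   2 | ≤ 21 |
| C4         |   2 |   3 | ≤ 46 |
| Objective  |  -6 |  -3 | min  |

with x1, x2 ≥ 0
Each vertex is the intersection of two constraint boundaries that also satisfies all remaining constraints:
  x1 = 0 and x2 = 0 → (0, 0)
  3x1 + 2x2 = 21 and x2 = 0 → (7, 0)
  3x1 + 2x2 = 21 and x1 = 0 → (0, 10.5)

Evaluating z = -6x1 - 3x2 at each vertex:
  (0, 0): z = 0
  (7, 0): z = -42
  (0, 10.5): z = -31.5

The minimum is at (7, 0) with z = -42.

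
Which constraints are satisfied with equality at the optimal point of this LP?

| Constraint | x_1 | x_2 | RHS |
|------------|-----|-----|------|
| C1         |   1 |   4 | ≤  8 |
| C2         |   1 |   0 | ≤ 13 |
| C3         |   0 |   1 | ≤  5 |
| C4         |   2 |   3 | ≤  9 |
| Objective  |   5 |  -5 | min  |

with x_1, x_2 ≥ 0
Optimal: x_1 = 0, x_2 = 2
Binding: C1, x_1 ≥ 0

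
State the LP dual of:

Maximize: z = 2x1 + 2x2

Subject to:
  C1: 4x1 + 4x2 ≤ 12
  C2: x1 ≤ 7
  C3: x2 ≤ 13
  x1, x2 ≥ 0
Minimize: z = 12y1 + 7y2 + 13y3

Subject to:
  C1: -4y1 - y2 ≤ -2
  C2: -4y1 - y3 ≤ -2
  y1, y2, y3 ≥ 0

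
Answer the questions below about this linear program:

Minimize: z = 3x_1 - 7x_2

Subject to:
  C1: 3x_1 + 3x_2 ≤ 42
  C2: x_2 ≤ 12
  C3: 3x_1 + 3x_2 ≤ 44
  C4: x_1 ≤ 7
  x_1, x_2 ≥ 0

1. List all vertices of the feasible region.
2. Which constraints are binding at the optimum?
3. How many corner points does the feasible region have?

1. (0, 0), (7, 0), (7, 7), (2, 12), (0, 12)
2. C2, x_1 ≥ 0
3. 5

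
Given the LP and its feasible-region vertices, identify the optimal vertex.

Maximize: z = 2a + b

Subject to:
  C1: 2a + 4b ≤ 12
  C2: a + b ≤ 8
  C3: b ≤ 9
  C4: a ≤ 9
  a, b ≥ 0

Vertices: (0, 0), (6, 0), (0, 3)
Evaluating z = 2a + b at each vertex:
  (0, 0): z = 0
  (6, 0): z = 12
  (0, 3): z = 3

The largest value is z = 12, attained at (6, 0).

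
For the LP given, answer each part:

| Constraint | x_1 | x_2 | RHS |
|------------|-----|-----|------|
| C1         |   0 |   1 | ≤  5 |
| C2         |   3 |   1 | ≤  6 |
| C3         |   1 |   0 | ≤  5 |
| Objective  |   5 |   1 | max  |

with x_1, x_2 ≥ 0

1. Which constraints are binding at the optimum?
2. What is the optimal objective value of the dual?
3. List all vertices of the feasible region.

1. C2, x_2 ≥ 0
2. 10 (by strong duality, equal to the primal optimum)
3. (0, 0), (2, 0), (0.3333, 5), (0, 5)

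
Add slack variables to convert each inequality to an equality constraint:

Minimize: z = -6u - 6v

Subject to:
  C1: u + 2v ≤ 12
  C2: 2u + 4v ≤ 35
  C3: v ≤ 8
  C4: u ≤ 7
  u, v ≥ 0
min z = -6u - 6v

s.t.
  u + 2v + s1 = 12
  2u + 4v + s2 = 35
  v + s3 = 8
  u + s4 = 7
  u, v, s1, s2, s3, s4 ≥ 0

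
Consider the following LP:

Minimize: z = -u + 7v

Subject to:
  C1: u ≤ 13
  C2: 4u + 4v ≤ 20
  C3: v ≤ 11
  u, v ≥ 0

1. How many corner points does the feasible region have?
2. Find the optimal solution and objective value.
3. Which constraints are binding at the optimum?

1. 3
2. u = 5, v = 0, z = -5
3. C2, v ≥ 0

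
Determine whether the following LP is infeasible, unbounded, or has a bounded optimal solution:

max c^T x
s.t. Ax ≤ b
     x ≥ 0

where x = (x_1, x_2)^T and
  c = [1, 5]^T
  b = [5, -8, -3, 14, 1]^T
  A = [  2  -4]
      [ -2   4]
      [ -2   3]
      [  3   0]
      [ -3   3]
One constraint requires 2x_1 - 4x_2 ≤ 5, while the constraint -2x_1 + 4x_2 ≤ -8 is equivalent to 2x_1 - 4x_2 ≥ 8. Together they would need 8 ≤ 2x_1 - 4x_2 ≤ 5, which is impossible since 8 > 5. No point satisfies all constraints.

The feasible region is empty; the LP is infeasible.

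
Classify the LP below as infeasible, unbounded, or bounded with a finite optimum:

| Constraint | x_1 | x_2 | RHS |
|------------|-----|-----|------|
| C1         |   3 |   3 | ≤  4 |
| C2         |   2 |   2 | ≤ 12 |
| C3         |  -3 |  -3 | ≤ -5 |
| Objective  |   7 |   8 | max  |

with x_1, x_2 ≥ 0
C1 requires 3x_1 + 3x_2 ≤ 4, while C3 (-3x_1 - 3x_2 ≤ -5) is equivalent to 3x_1 + 3x_2 ≥ 5. Together they would need 5 ≤ 3x_1 + 3x_2 ≤ 4, which is impossible since 5 > 4. No point satisfies all constraints.

The feasible region is empty; the LP is infeasible.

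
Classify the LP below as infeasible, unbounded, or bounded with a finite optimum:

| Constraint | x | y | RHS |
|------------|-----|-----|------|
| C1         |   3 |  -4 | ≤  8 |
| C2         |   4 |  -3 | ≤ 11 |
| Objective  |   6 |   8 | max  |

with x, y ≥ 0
Feasible point: (0, 0) satisfies every constraint, so the LP is feasible.
Direction d = (0, 1): for each constraint row a, a·d ≤ 0 —
  (3)(0) + (-4)(1) = -4 ≤ 0
  (4)(0) + (-3)(1) = -3 ≤ 0
and d ≥ 0, so (0, 0) + t·d stays feasible for every t ≥ 0. Along this ray z = 6x + 8y changes by 8 per unit t, so z → +∞.

Unbounded — the objective can increase without bound over the feasible region.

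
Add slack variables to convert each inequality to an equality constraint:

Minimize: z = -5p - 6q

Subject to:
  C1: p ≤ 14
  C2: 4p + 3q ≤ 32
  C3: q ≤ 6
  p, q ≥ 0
min z = -5p - 6q

s.t.
  p + s1 = 14
  4p + 3q + s2 = 32
  q + s3 = 6
  p, q, s1, s2, s3 ≥ 0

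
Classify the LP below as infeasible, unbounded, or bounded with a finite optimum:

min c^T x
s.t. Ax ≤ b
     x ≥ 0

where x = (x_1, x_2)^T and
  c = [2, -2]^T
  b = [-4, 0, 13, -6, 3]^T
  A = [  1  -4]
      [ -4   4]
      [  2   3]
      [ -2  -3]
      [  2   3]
One constraint requires 2x_1 + 3x_2 ≤ 3, while the constraint -2x_1 - 3x_2 ≤ -6 is equivalent to 2x_1 + 3x_2 ≥ 6. Together they would need 6 ≤ 2x_1 + 3x_2 ≤ 3, which is impossible since 6 > 3. No point satisfies all constraints.

The feasible region is empty; the LP is infeasible.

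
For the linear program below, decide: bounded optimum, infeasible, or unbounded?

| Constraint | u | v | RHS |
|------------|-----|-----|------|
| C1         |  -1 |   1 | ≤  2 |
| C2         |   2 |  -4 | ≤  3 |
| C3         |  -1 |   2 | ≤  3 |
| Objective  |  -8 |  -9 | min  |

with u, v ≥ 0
Feasible point: (0, 0) satisfies every constraint, so the LP is feasible.
Direction d = (2, 1): for each constraint row a, a·d ≤ 0 —
  (-1)(2) + (1)(1) = -1 ≤ 0
  (2)(2) + (-4)(1) = 0 ≤ 0
  (-1)(2) + (2)(1) = 0 ≤ 0
and d ≥ 0, so (0, 0) + t·d stays feasible for every t ≥ 0. Along this ray z = -8u - 9v changes by -25 per unit t, so z → −∞.

Unbounded: there is a feasible ray along which z → −∞.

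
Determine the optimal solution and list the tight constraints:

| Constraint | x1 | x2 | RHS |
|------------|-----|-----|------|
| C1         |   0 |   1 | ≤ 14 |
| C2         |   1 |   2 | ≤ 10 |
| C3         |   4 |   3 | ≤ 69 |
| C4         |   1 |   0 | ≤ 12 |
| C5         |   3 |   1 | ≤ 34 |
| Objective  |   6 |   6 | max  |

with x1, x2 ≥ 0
Optimal: x1 = 10, x2 = 0
Slack at optimum:
  C1: slack = 14
  C2: slack = 0 (binding)
  C3: slack = 29
  C4: slack = 2
  C5: slack = 4
  x1 ≥ 0: x1 = 10
  x2 ≥ 0: x2 = 0 (binding)
Binding constraints: C2, x2 ≥ 0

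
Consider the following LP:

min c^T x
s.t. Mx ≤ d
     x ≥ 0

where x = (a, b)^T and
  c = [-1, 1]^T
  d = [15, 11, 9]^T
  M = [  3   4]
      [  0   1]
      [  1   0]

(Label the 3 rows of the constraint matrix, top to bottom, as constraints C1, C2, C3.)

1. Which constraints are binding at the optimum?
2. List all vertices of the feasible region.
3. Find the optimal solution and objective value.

1. C1, b ≥ 0
2. (0, 0), (5, 0), (0, 3.75)
3. a = 5, b = 0, z = -5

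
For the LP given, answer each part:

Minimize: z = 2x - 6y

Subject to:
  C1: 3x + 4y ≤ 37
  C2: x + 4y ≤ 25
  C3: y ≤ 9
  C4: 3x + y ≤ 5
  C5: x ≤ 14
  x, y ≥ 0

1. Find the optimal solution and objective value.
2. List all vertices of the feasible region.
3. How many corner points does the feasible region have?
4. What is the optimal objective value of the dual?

1. x = 0, y = 5, z = -30
2. (0, 0), (1.667, 0), (0, 5)
3. 3
4. -30 (by strong duality, equal to the primal optimum)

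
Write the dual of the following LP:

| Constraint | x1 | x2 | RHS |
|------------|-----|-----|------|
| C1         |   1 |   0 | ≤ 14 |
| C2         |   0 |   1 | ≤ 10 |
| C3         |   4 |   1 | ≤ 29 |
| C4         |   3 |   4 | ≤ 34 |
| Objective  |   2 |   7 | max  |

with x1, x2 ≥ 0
Minimize: z = 14y1 + 10y2 + 29y3 + 34y4

Subject to:
  C1: -y1 - 4y3 - 3y4 ≤ -2
  C2: -y2 - y3 - 4y4 ≤ -7
  y1, y2, y3, y4 ≥ 0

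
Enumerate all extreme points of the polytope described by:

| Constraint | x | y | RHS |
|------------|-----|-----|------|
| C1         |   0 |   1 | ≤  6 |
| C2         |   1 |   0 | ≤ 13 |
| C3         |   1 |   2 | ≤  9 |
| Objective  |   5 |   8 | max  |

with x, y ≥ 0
Each vertex is the intersection of two constraint boundaries that also satisfies all remaining constraints:
  x = 0 and y = 0 → (0, 0)
  x + 2y = 9 and y = 0 → (9, 0)
  x + 2y = 9 and x = 0 → (0, 4.5)

Vertices: (0, 0), (9, 0), (0, 4.5)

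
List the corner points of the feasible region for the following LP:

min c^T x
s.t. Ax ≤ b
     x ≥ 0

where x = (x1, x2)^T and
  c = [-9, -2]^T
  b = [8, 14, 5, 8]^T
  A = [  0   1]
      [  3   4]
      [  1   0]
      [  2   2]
Each vertex is the intersection of two constraint boundaries that also satisfies all remaining constraints:
  x1 = 0 and x2 = 0 → (0, 0)
  2x1 + 2x2 = 8 and x2 = 0 → (4, 0)
  3x1 + 4x2 = 14 and 2x1 + 2x2 = 8 → (2, 2)
  3x1 + 4x2 = 14 and x1 = 0 → (0, 3.5)

Vertices: (0, 0), (4, 0), (2, 2), (0, 3.5)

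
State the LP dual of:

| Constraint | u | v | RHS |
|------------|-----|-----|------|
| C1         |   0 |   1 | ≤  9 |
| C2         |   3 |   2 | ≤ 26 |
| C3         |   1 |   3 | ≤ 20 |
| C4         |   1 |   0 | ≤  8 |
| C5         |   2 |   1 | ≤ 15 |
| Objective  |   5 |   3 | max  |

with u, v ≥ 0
Minimize: z = 9y1 + 26y2 + 20y3 + 8y4 + 15y5

Subject to:
  C1: -3y2 - y3 - y4 - 2y5 ≤ -5
  C2: -y1 - 2y2 - 3y3 - y5 ≤ -3
  y1, y2, y3, y4, y5 ≥ 0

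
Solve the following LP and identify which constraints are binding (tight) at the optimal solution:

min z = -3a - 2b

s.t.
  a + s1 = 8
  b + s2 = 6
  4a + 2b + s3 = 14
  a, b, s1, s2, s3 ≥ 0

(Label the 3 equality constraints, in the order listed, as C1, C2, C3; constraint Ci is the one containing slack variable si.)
Optimal: a = 0.5, b = 6
Slack at optimum:
  C1: slack = 7.5
  C2: slack = 0 (binding)
  C3: slack = 0 (binding)
  a ≥ 0: a = 0.5
  b ≥ 0: b = 6
Binding constraints: C2, C3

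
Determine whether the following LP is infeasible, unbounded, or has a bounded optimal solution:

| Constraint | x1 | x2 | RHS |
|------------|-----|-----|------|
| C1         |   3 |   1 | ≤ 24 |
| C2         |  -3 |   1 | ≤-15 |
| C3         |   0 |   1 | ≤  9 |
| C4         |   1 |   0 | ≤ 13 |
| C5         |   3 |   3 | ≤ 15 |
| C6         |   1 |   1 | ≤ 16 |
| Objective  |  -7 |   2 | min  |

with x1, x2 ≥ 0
The point (5, 0) satisfies every constraint, so the LP is feasible; the constraints give x1 ≤ 13 and x2 ≤ 9, which with x1, x2 ≥ 0 keep the feasible region inside a bounded box. A feasible, bounded LP attains a finite optimum at a vertex.

Evaluating z = -7x1 + 2x2 at each vertex:
  (5, 0): z = -35

The LP has an optimal solution: (5, 0) with z = -35.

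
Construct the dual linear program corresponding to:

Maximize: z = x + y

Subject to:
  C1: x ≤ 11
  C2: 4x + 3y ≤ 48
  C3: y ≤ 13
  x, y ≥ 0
Minimize: z = 11y1 + 48y2 + 13y3

Subject to:
  C1: -y1 - 4y2 ≤ -1
  C2: -3y2 - y3 ≤ -1
  y1, y2, y3 ≥ 0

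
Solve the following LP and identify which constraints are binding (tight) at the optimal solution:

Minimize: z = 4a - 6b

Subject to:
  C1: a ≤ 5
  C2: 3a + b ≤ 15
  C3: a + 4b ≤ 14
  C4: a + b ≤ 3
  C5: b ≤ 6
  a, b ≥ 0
Optimal: a = 0, b = 3
Slack at optimum:
  C1: slack = 5
  C2: slack = 12
  C3: slack = 2
  C4: slack = 0 (binding)
  C5: slack = 3
  a ≥ 0: a = 0 (binding)
  b ≥ 0: b = 3
Binding constraints: C4, a ≥ 0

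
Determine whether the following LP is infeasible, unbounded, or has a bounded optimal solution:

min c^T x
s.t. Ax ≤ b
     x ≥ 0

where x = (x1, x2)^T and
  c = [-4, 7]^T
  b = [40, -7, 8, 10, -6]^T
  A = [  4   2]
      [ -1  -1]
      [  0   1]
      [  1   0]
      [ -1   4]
The point (10, 0) satisfies every constraint, so the LP is feasible; the constraints give x1 ≤ 10 and x2 ≤ 8, which with x1, x2 ≥ 0 keep the feasible region inside a bounded box. A feasible, bounded LP attains a finite optimum at a vertex.

Bounded optimum: z* = -40 at (10, 0).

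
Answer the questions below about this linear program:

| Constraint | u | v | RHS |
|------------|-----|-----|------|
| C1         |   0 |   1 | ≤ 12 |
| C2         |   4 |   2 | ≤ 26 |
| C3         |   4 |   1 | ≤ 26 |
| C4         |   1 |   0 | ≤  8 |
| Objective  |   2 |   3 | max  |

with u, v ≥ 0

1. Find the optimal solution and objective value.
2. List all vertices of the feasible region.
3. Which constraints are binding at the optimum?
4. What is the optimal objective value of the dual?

1. u = 0.5, v = 12, z = 37
2. (0, 0), (6.5, 0), (0.5, 12), (0, 12)
3. C1, C2
4. 37 (by strong duality, equal to the primal optimum)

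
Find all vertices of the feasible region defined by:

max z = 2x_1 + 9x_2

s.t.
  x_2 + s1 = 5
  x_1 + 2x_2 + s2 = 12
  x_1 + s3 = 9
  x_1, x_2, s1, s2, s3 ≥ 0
Each vertex is the intersection of two constraint boundaries that also satisfies all remaining constraints:
  x_1 = 0 and x_2 = 0 → (0, 0)
  x_1 = 9 and x_2 = 0 → (9, 0)
  x_1 + 2x_2 = 12 and x_1 = 9 → (9, 1.5)
  x_2 = 5 and x_1 + 2x_2 = 12 → (2, 5)
  x_2 = 5 and x_1 = 0 → (0, 5)

Vertices: (0, 0), (9, 0), (9, 1.5), (2, 5), (0, 5)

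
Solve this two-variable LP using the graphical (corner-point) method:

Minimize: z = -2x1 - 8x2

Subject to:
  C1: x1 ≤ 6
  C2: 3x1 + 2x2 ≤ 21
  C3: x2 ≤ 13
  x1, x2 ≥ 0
x1 = 0, x2 = 10.5, z = -84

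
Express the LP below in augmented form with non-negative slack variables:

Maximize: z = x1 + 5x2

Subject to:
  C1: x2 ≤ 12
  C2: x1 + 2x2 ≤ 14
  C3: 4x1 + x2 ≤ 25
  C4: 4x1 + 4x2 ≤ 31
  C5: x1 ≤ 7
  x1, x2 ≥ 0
max z = x1 + 5x2

s.t.
  x2 + s1 = 12
  x1 + 2x2 + s2 = 14
  4x1 + x2 + s3 = 25
  4x1 + 4x2 + s4 = 31
  x1 + s5 = 7
  x1, x2, s1, s2, s3, s4, s5 ≥ 0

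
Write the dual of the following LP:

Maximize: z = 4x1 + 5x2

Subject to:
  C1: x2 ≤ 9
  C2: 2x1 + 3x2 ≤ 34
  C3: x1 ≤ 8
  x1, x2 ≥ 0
Minimize: z = 9y1 + 34y2 + 8y3

Subject to:
  C1: -2y2 - y3 ≤ -4
  C2: -y1 - 3y2 ≤ -5
  y1, y2, y3 ≥ 0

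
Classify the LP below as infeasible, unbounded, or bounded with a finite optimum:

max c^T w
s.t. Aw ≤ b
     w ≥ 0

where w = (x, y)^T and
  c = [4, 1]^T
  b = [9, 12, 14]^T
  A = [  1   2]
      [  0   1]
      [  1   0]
The point (9, 0) satisfies every constraint, so the LP is feasible; the constraints give x ≤ 14 and y ≤ 12, which with x, y ≥ 0 keep the feasible region inside a bounded box. A feasible, bounded LP attains a finite optimum at a vertex.

Evaluating z = 4x + y at each vertex:
  (0, 0): z = 0
  (9, 0): z = 36
  (0, 4.5): z = 4.5

Bounded optimum: z* = 36 at (9, 0).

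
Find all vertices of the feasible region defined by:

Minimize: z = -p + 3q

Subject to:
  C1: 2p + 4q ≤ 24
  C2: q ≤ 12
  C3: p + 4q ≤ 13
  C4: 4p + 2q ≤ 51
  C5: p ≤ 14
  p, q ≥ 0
Each vertex is the intersection of two constraint boundaries that also satisfies all remaining constraints:
  p = 0 and q = 0 → (0, 0)
  2p + 4q = 24 and q = 0 → (12, 0)
  2p + 4q = 24 and p + 4q = 13 → (11, 0.5)
  p + 4q = 13 and p = 0 → (0, 3.25)

Vertices: (0, 0), (12, 0), (11, 0.5), (0, 3.25)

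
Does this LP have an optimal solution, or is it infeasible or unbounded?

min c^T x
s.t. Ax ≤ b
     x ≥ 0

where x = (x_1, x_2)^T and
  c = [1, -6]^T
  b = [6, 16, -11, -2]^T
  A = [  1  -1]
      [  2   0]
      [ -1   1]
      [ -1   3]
One constraint requires x_1 - x_2 ≤ 6, while the constraint -x_1 + x_2 ≤ -11 is equivalent to x_1 - x_2 ≥ 11. Together they would need 11 ≤ x_1 - x_2 ≤ 6, which is impossible since 11 > 6. No point satisfies all constraints.

Infeasible — the constraint set is empty.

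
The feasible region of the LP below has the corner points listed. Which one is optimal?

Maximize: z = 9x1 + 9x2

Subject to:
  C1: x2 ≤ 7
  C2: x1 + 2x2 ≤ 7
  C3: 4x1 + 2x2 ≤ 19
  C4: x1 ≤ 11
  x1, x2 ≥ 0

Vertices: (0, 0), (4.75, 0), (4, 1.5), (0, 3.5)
Evaluating z = 9x1 + 9x2 at each vertex:
  (0, 0): z = 0
  (4.75, 0): z = 42.75
  (4, 1.5): z = 49.5
  (0, 3.5): z = 31.5

The largest value is z = 49.5, attained at (4, 1.5).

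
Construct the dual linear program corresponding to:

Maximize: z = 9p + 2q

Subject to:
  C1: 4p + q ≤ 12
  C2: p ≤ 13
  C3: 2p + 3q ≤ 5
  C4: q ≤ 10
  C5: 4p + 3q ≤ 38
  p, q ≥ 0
Minimize: z = 12y1 + 13y2 + 5y3 + 10y4 + 38y5

Subject to:
  C1: -4y1 - y2 - 2y3 - 4y5 ≤ -9
  C2: -y1 - 3y3 - y4 - 3y5 ≤ -2
  y1, y2, y3, y4, y5 ≥ 0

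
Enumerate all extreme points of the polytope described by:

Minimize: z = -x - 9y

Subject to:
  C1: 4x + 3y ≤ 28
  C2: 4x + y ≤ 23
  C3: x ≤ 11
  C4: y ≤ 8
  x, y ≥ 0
Each vertex is the intersection of two constraint boundaries that also satisfies all remaining constraints:
  x = 0 and y = 0 → (0, 0)
  4x + y = 23 and y = 0 → (5.75, 0)
  4x + 3y = 28 and 4x + y = 23 → (5.125, 2.5)
  4x + 3y = 28 and y = 8 → (1, 8)
  y = 8 and x = 0 → (0, 8)

Vertices: (0, 0), (5.75, 0), (5.125, 2.5), (1, 8), (0, 8)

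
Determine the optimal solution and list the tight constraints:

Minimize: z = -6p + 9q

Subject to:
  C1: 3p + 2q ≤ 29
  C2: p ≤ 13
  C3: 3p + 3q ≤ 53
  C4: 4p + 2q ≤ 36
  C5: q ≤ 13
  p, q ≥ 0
Optimal: p = 9, q = 0
Slack at optimum:
  C1: slack = 2
  C2: slack = 4
  C3: slack = 26
  C4: slack = 0 (binding)
  C5: slack = 13
  p ≥ 0: p = 9
  q ≥ 0: q = 0 (binding)
Binding constraints: C4, q ≥ 0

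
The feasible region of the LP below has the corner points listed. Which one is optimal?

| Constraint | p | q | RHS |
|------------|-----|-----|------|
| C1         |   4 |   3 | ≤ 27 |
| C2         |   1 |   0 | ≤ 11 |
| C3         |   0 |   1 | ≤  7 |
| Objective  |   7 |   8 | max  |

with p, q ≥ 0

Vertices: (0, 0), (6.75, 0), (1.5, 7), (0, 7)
(1.5, 7) with z = 66.5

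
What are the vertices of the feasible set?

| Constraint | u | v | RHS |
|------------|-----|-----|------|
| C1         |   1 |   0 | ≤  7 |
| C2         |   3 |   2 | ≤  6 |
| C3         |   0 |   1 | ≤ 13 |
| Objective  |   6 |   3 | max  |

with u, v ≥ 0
Each vertex is the intersection of two constraint boundaries that also satisfies all remaining constraints:
  u = 0 and v = 0 → (0, 0)
  3u + 2v = 6 and v = 0 → (2, 0)
  3u + 2v = 6 and u = 0 → (0, 3)

Vertices: (0, 0), (2, 0), (0, 3)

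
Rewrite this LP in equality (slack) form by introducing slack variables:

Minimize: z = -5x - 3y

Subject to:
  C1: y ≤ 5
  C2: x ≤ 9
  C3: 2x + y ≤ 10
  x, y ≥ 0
min z = -5x - 3y

s.t.
  y + s1 = 5
  x + s2 = 9
  2x + y + s3 = 10
  x, y, s1, s2, s3 ≥ 0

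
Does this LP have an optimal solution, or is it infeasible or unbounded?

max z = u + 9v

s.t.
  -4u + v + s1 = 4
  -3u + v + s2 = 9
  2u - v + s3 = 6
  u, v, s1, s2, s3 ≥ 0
Feasible point: (0, 0) satisfies every constraint, so the LP is feasible.
Direction d = (1, 3): for each constraint row a, a·d ≤ 0 —
  (-4)(1) + (1)(3) = -1 ≤ 0
  (-3)(1) + (1)(3) = 0 ≤ 0
  (2)(1) + (-1)(3) = -1 ≤ 0
and d ≥ 0, so (0, 0) + t·d stays feasible for every t ≥ 0. Along this ray z = u + 9v changes by 28 per unit t, so z → +∞.

Unbounded — the objective can increase without bound over the feasible region.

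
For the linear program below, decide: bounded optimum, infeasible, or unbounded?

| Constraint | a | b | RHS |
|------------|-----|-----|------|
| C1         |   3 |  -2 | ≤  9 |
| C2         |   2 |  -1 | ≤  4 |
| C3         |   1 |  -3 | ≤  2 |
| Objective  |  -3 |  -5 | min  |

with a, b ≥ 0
Feasible point: (0, 0) satisfies every constraint, so the LP is feasible.
Direction d = (0, 1): for each constraint row a, a·d ≤ 0 —
  (3)(0) + (-2)(1) = -2 ≤ 0
  (2)(0) + (-1)(1) = -1 ≤ 0
  (1)(0) + (-3)(1) = -3 ≤ 0
and d ≥ 0, so (0, 0) + t·d stays feasible for every t ≥ 0. Along this ray z = -3a - 5b changes by -5 per unit t, so z → −∞.

Unbounded — the objective can decrease without bound over the feasible region.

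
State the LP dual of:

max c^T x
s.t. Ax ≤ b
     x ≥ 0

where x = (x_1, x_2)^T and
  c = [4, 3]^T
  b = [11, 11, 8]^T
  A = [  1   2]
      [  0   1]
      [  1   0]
Minimize: z = 11y1 + 11y2 + 8y3

Subject to:
  C1: -y1 - y3 ≤ -4
  C2: -2y1 - y2 ≤ -3
  y1, y2, y3 ≥ 0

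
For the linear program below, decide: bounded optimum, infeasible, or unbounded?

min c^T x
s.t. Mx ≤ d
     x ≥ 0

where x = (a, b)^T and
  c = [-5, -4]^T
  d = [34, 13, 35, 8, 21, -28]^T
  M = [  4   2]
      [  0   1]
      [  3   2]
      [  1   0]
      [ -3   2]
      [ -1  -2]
The point (2, 13) satisfies every constraint, so the LP is feasible; the constraints give a ≤ 8 and b ≤ 13, which with a, b ≥ 0 keep the feasible region inside a bounded box. A feasible, bounded LP attains a finite optimum at a vertex.

Evaluating z = -5a - 4b at each vertex:
  (2, 13): z = -62

Bounded optimum: z* = -62 at (2, 13).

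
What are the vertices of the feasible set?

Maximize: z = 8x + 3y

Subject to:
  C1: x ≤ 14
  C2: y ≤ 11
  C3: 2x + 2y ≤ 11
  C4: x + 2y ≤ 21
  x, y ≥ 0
Each vertex is the intersection of two constraint boundaries that also satisfies all remaining constraints:
  x = 0 and y = 0 → (0, 0)
  2x + 2y = 11 and y = 0 → (5.5, 0)
  2x + 2y = 11 and x = 0 → (0, 5.5)

Vertices: (0, 0), (5.5, 0), (0, 5.5)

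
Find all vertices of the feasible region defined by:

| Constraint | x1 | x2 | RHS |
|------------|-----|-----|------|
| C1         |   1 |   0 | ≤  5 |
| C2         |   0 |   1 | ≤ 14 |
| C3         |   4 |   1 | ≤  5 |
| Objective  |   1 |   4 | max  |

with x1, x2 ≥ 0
Each vertex is the intersection of two constraint boundaries that also satisfies all remaining constraints:
  x1 = 0 and x2 = 0 → (0, 0)
  4x1 + x2 = 5 and x2 = 0 → (1.25, 0)
  4x1 + x2 = 5 and x1 = 0 → (0, 5)

Vertices: (0, 0), (1.25, 0), (0, 5)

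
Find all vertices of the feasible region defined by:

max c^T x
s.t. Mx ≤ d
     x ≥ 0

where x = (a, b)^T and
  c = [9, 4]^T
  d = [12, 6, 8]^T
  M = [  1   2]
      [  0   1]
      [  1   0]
Each vertex is the intersection of two constraint boundaries that also satisfies all remaining constraints:
  a = 0 and b = 0 → (0, 0)
  a = 8 and b = 0 → (8, 0)
  a + 2b = 12 and a = 8 → (8, 2)
  a + 2b = 12 and b = 6 → (0, 6)

Vertices: (0, 0), (8, 0), (8, 2), (0, 6)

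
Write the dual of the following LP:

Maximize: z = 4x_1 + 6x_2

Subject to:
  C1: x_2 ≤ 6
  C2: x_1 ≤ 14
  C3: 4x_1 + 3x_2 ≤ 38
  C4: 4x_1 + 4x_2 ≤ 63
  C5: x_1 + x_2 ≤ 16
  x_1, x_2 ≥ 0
Minimize: z = 6y1 + 14y2 + 38y3 + 63y4 + 16y5

Subject to:
  C1: -y2 - 4y3 - 4y4 - y5 ≤ -4
  C2: -y1 - 3y3 - 4y4 - y5 ≤ -6
  y1, y2, y3, y4, y5 ≥ 0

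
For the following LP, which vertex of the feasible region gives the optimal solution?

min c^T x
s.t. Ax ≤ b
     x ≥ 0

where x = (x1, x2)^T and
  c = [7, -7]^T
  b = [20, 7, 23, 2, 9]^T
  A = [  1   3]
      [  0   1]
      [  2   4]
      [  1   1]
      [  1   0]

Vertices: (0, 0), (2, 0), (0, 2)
Evaluating z = 7x1 - 7x2 at each vertex:
  (0, 0): z = 0
  (2, 0): z = 14
  (0, 2): z = -14

The smallest value is z = -14, attained at (0, 2).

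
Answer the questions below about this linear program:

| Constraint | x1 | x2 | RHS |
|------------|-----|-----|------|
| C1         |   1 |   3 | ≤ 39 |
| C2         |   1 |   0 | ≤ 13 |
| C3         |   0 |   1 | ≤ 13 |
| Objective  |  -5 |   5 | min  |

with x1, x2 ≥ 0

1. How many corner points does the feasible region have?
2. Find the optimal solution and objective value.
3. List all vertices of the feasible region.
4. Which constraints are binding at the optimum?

1. 4
2. x1 = 13, x2 = 0, z = -65
3. (0, 0), (13, 0), (13, 8.667), (0, 13)
4. C2, x2 ≥ 0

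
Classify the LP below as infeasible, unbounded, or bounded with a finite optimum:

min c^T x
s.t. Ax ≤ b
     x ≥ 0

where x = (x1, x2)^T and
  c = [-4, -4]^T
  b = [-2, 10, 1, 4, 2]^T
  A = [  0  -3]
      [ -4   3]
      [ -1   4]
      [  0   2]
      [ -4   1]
Feasible point: (3, 1) satisfies every constraint, so the LP is feasible.
Direction d = (1, 0): for each constraint row a, a·d ≤ 0 —
  (0)(1) + (-3)(0) = 0 ≤ 0
  (-4)(1) + (3)(0) = -4 ≤ 0
  (-1)(1) + (4)(0) = -1 ≤ 0
  (0)(1) + (2)(0) = 0 ≤ 0
  (-4)(1) + (1)(0) = -4 ≤ 0
and d ≥ 0, so (3, 1) + t·d stays feasible for every t ≥ 0. Along this ray z = -4x1 - 4x2 changes by -4 per unit t, so z → −∞.

The LP is unbounded; z can be made arbitrarily small.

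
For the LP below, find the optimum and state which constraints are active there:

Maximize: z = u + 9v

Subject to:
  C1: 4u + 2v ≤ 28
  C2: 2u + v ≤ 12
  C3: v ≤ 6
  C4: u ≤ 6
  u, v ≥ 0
Optimal: u = 3, v = 6
Binding: C2, C3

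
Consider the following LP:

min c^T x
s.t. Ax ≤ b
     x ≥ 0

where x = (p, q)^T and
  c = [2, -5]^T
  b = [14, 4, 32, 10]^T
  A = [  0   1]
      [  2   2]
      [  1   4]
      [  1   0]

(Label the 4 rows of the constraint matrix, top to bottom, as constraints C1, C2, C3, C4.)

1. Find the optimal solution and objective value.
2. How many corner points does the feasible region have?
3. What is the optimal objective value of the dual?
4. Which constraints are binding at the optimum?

1. p = 0, q = 2, z = -10
2. 3
3. -10 (by strong duality, equal to the primal optimum)
4. C2, p ≥ 0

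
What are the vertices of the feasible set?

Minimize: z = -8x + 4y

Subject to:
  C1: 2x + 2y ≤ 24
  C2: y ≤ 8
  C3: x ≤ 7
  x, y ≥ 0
Each vertex is the intersection of two constraint boundaries that also satisfies all remaining constraints:
  x = 0 and y = 0 → (0, 0)
  x = 7 and y = 0 → (7, 0)
  2x + 2y = 24 and x = 7 → (7, 5)
  2x + 2y = 24 and y = 8 → (4, 8)
  y = 8 and x = 0 → (0, 8)

Vertices: (0, 0), (7, 0), (7, 5), (4, 8), (0, 8)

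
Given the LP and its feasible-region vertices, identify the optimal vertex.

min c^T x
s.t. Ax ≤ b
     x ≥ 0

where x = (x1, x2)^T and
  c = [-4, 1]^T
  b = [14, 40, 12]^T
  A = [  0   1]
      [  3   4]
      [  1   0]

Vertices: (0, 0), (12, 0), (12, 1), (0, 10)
(12, 0) with z = -48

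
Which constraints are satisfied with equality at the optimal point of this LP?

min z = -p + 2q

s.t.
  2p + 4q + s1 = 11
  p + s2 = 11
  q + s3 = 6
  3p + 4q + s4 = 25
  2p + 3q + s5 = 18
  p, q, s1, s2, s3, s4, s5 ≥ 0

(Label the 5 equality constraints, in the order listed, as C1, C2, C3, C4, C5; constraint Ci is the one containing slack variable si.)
Optimal: p = 5.5, q = 0
Slack at optimum:
  C1: slack = 0 (binding)
  C2: slack = 5.5
  C3: slack = 6
  C4: slack = 8.5
  C5: slack = 7
  p ≥ 0: p = 5.5
  q ≥ 0: q = 0 (binding)
Binding constraints: C1, q ≥ 0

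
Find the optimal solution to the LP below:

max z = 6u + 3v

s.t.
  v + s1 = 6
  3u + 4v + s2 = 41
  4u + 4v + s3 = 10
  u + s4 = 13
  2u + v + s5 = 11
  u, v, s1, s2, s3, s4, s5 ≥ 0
u = 2.5, v = 0, z = 15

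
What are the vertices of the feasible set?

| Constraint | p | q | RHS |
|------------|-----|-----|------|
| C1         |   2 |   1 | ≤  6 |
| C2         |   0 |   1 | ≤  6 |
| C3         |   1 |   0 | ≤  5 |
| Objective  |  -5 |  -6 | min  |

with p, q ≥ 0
Each vertex is the intersection of two constraint boundaries that also satisfies all remaining constraints:
  p = 0 and q = 0 → (0, 0)
  2p + q = 6 and q = 0 → (3, 0)
  2p + q = 6 and q = 6 → (0, 6)

Vertices: (0, 0), (3, 0), (0, 6)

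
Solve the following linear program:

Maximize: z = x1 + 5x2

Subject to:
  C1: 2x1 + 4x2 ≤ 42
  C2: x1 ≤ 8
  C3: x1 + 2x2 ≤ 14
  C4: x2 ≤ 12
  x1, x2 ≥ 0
Each vertex is the intersection of two constraint boundaries that also satisfies all remaining constraints:
  x1 = 0 and x2 = 0 → (0, 0)
  x1 = 8 and x2 = 0 → (8, 0)
  x1 = 8 and x1 + 2x2 = 14 → (8, 3)
  x1 + 2x2 = 14 and x1 = 0 → (0, 7)

Evaluating z = x1 + 5x2 at each vertex:
  (0, 0): z = 0
  (8, 0): z = 8
  (8, 3): z = 23
  (0, 7): z = 35

The maximum is at (0, 7) with z = 35.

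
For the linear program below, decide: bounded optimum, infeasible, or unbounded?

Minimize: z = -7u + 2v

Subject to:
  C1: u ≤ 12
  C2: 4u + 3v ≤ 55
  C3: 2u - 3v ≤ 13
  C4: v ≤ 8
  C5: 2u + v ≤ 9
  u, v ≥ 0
The point (4.5, 0) satisfies every constraint, so the LP is feasible; the constraints give u ≤ 12 and v ≤ 8, which with u, v ≥ 0 keep the feasible region inside a bounded box. A feasible, bounded LP attains a finite optimum at a vertex.

Evaluating z = -7u + 2v at each vertex:
  (0, 0): z = 0
  (4.5, 0): z = -31.5
  (0.5, 8): z = 12.5
  (0, 8): z = 16

The LP has an optimal solution: (4.5, 0) with z = -31.5.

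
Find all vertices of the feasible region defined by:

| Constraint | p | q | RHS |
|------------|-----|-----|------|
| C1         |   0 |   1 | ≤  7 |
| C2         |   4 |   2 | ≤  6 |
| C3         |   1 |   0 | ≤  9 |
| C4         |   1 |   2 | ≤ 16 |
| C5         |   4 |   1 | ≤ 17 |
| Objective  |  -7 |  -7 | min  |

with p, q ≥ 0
Each vertex is the intersection of two constraint boundaries that also satisfies all remaining constraints:
  p = 0 and q = 0 → (0, 0)
  4p + 2q = 6 and q = 0 → (1.5, 0)
  4p + 2q = 6 and p = 0 → (0, 3)

Vertices: (0, 0), (1.5, 0), (0, 3)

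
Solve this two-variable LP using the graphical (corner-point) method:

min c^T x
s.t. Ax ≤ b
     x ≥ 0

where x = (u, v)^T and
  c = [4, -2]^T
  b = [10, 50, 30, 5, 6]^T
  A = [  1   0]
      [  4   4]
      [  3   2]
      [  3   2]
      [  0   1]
Each vertex is the intersection of two constraint boundaries that also satisfies all remaining constraints:
  u = 0 and v = 0 → (0, 0)
  3u + 2v = 5 and v = 0 → (1.667, 0)
  3u + 2v = 5 and u = 0 → (0, 2.5)

Evaluating z = 4u - 2v at each vertex:
  (0, 0): z = 0
  (1.667, 0): z = 6.667
  (0, 2.5): z = -5

The minimum is at (0, 2.5) with z = -5.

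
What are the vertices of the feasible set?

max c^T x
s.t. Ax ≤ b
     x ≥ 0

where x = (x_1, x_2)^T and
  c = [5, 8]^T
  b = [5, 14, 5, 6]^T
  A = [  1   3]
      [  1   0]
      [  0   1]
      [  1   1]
Each vertex is the intersection of two constraint boundaries that also satisfies all remaining constraints:
  x_1 = 0 and x_2 = 0 → (0, 0)
  x_1 + 3x_2 = 5 and x_2 = 0 → (5, 0)
  x_1 + 3x_2 = 5 and x_1 = 0 → (0, 1.667)

Vertices: (0, 0), (5, 0), (0, 1.667)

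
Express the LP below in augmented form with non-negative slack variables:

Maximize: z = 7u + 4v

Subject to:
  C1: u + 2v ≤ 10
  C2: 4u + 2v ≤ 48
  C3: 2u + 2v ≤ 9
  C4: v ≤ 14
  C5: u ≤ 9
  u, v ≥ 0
max z = 7u + 4v

s.t.
  u + 2v + s1 = 10
  4u + 2v + s2 = 48
  2u + 2v + s3 = 9
  v + s4 = 14
  u + s5 = 9
  u, v, s1, s2, s3, s4, s5 ≥ 0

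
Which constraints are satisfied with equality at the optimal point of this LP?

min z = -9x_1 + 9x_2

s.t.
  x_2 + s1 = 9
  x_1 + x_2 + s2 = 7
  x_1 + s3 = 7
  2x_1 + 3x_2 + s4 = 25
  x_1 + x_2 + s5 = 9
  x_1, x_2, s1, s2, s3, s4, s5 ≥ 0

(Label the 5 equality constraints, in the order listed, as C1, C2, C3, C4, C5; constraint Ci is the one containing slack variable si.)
Optimal: x_1 = 7, x_2 = 0
Binding: C2, C3, x_2 ≥ 0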